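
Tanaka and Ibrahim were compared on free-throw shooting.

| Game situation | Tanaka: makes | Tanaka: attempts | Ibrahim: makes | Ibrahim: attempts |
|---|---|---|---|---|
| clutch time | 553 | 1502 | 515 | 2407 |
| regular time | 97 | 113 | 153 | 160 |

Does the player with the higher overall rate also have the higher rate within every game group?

No

Clutch time: Tanaka 553/1502 = 36.8%, Ibrahim 515/2407 = 21.4% → Tanaka
Regular time: Tanaka 97/113 = 85.8%, Ibrahim 153/160 = 95.6% → Ibrahim
Overall: Tanaka 650/1615 = 40.2%, Ibrahim 668/2567 = 26.0% → Tanaka
Neither sweeps: Tanaka wins 1 of 2 groups, Ibrahim wins 1. Tanaka wins overall but not every group — no Simpson reversal.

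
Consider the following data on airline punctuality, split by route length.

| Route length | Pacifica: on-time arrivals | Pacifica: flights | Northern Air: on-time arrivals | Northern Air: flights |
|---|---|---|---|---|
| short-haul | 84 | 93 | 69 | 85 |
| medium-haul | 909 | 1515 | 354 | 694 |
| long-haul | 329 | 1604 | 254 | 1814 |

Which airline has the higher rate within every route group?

Short-haul: Pacifica 84/93 = 90.3%, Northern Air 69/85 = 81.2% → Pacifica
Medium-haul: Pacifica 909/1515 = 60.0%, Northern Air 354/694 = 51.0% → Pacifica
Long-haul: Pacifica 329/1604 = 20.5%, Northern Air 254/1814 = 14.0% → Pacifica
Pacifica has the higher rate in all 3 groups.

Pacifica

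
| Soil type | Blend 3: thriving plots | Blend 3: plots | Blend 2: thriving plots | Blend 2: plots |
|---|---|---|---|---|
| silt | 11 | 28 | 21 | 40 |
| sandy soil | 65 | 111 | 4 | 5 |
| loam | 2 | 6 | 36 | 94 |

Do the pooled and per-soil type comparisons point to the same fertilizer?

No

Silt: Blend 3 11/28 = 39.3%, Blend 2 21/40 = 52.5% → Blend 2
Sandy soil: Blend 3 65/111 = 58.6%, Blend 2 4/5 = 80.0% → Blend 2
Loam: Blend 3 2/6 = 33.3%, Blend 2 36/94 = 38.3% → Blend 2
Overall: Blend 3 78/145 = 53.8%, Blend 2 61/139 = 43.9% → Blend 3
Blend 2 wins each soil group but Blend 3 wins overall — the comparison reverses. Blend 2's plots skew toward loam, which has a lower base rate.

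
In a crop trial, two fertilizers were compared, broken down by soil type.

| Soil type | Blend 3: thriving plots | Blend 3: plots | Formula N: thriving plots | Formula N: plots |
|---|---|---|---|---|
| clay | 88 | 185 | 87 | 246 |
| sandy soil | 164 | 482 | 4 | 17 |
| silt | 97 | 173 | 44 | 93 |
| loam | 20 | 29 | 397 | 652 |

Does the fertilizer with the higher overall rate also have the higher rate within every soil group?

Clay: Blend 3 88/185 = 47.6%, Formula N 87/246 = 35.4% → Blend 3
Sandy soil: Blend 3 164/482 = 34.0%, Formula N 4/17 = 23.5% → Blend 3
Silt: Blend 3 97/173 = 56.1%, Formula N 44/93 = 47.3% → Blend 3
Loam: Blend 3 20/29 = 69.0%, Formula N 397/652 = 60.9% → Blend 3
Overall: Blend 3 369/869 = 42.5%, Formula N 532/1008 = 52.8% → Formula N
Blend 3 wins each soil group but Formula N wins overall — the comparison reverses. Blend 3's plots skew toward sandy soil, which has a lower base rate.

No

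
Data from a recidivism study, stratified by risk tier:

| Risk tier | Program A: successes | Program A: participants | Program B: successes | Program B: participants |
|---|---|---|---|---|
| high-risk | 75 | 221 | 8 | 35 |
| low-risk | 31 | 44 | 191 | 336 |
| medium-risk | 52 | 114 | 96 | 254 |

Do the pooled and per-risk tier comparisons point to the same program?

High-risk: Program A 75/221 = 33.9%, Program B 8/35 = 22.9% → Program A
Low-risk: Program A 31/44 = 70.5%, Program B 191/336 = 56.8% → Program A
Medium-risk: Program A 52/114 = 45.6%, Program B 96/254 = 37.8% → Program A
Overall: Program A 158/379 = 41.7%, Program B 295/625 = 47.2% → Program B
Program A wins each risk group but Program B wins overall — the comparison reverses. Program A's participants skew toward high-risk, which has a lower base rate.

No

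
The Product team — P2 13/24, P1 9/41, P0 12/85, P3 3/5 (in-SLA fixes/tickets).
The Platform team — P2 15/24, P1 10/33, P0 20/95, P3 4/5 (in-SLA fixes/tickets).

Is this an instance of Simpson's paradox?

No

P2: the Product team 13/24 = 54.2%, the Platform team 15/24 = 62.5% → the Platform team
P1: the Product team 9/41 = 22.0%, the Platform team 10/33 = 30.3% → the Platform team
P0: the Product team 12/85 = 14.1%, the Platform team 20/95 = 21.1% → the Platform team
P3: the Product team 3/5 = 60.0%, the Platform team 4/5 = 80.0% → the Platform team
Overall: the Product team 37/155 = 23.9%, the Platform team 49/157 = 31.2% → the Platform team
The Platform team wins overall and in every ticket group — no reversal.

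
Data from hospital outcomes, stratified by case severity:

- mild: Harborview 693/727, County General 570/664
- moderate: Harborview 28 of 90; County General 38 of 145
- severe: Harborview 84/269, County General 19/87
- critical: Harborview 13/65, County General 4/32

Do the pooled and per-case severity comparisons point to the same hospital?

Yes

Mild: Harborview 693/727 = 95.3%, County General 570/664 = 85.8% → Harborview
Moderate: Harborview 28/90 = 31.1%, County General 38/145 = 26.2% → Harborview
Severe: Harborview 84/269 = 31.2%, County General 19/87 = 21.8% → Harborview
Critical: Harborview 13/65 = 20.0%, County General 4/32 = 12.5% → Harborview
Overall: Harborview 818/1151 = 71.1%, County General 631/928 = 68.0% → Harborview
Harborview wins overall and in every case group — no reversal.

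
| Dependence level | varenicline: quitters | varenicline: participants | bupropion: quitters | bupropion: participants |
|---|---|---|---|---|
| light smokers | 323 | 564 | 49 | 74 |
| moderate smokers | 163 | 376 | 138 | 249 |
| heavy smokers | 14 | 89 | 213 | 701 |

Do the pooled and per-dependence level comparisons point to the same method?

Light smokers: varenicline 323/564 = 57.3%, bupropion 49/74 = 66.2% → bupropion
Moderate smokers: varenicline 163/376 = 43.4%, bupropion 138/249 = 55.4% → bupropion
Heavy smokers: varenicline 14/89 = 15.7%, bupropion 213/701 = 30.4% → bupropion
Overall: varenicline 500/1029 = 48.6%, bupropion 400/1024 = 39.1% → varenicline
Bupropion wins each dependence group but varenicline wins overall — the comparison reverses. Bupropion's participants skew toward heavy smokers, which has a lower base rate.

No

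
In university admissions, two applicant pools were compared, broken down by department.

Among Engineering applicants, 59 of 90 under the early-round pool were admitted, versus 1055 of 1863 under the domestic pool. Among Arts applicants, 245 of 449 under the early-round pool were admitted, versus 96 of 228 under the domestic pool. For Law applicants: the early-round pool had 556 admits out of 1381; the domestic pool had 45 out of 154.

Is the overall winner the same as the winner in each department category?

No

Engineering: the early-round pool 59/90 = 65.6%, the domestic pool 1055/1863 = 56.6% → the early-round pool
Arts: the early-round pool 245/449 = 54.6%, the domestic pool 96/228 = 42.1% → the early-round pool
Law: the early-round pool 556/1381 = 40.3%, the domestic pool 45/154 = 29.2% → the early-round pool
Overall: the early-round pool 860/1920 = 44.8%, the domestic pool 1196/2245 = 53.3% → the domestic pool
The early-round pool wins each department group but the domestic pool wins overall — the comparison reverses. The early-round pool's applicants skew toward Law, which has a lower base rate.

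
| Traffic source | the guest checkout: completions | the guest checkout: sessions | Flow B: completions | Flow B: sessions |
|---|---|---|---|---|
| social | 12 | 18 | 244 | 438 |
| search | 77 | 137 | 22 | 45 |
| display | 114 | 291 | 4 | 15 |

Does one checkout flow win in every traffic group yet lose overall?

Social: the guest checkout 12/18 = 66.7%, Flow B 244/438 = 55.7% → the guest checkout
Search: the guest checkout 77/137 = 56.2%, Flow B 22/45 = 48.9% → the guest checkout
Display: the guest checkout 114/291 = 39.2%, Flow B 4/15 = 26.7% → the guest checkout
Overall: the guest checkout 203/446 = 45.5%, Flow B 270/498 = 54.2% → Flow B
The guest checkout wins each traffic group but Flow B wins overall — the comparison reverses. The guest checkout's sessions skew toward display, which has a lower base rate.

Yes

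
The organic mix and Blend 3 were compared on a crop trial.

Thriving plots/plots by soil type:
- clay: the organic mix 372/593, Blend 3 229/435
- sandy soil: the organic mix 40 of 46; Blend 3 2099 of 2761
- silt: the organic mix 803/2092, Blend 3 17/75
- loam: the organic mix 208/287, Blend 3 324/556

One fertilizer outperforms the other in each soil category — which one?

Clay: the organic mix 372/593 = 62.7%, Blend 3 229/435 = 52.6% → the organic mix
Sandy soil: the organic mix 40/46 = 87.0%, Blend 3 2099/2761 = 76.0% → the organic mix
Silt: the organic mix 803/2092 = 38.4%, Blend 3 17/75 = 22.7% → the organic mix
Loam: the organic mix 208/287 = 72.5%, Blend 3 324/556 = 58.3% → the organic mix
The organic mix has the higher rate in all 4 groups.

the organic mix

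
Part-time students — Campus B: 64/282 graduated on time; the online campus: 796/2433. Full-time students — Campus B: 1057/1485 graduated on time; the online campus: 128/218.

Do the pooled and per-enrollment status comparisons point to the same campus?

No

Part-time: Campus B 64/282 = 22.7%, the online campus 796/2433 = 32.7% → the online campus
Full-time: Campus B 1057/1485 = 71.2%, the online campus 128/218 = 58.7% → Campus B
Overall: Campus B 1121/1767 = 63.4%, the online campus 924/2651 = 34.9% → Campus B
Neither sweeps: Campus B wins 1 of 2 groups, the online campus wins 1. Campus B wins overall but not every group — no Simpson reversal.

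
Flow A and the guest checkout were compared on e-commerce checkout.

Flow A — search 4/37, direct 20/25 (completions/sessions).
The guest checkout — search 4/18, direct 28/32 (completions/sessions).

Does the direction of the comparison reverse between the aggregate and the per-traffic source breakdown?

No

Search: Flow A 4/37 = 10.8%, the guest checkout 4/18 = 22.2% → the guest checkout
Direct: Flow A 20/25 = 80.0%, the guest checkout 28/32 = 87.5% → the guest checkout
Overall: Flow A 24/62 = 38.7%, the guest checkout 32/50 = 64.0% → the guest checkout
The guest checkout wins overall and in every traffic group — no reversal.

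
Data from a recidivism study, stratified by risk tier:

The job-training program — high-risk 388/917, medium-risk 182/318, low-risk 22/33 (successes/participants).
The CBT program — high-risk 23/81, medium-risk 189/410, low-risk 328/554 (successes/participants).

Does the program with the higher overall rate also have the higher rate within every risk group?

High-risk: the job-training program 388/917 = 42.3%, the CBT program 23/81 = 28.4% → the job-training program
Medium-risk: the job-training program 182/318 = 57.2%, the CBT program 189/410 = 46.1% → the job-training program
Low-risk: the job-training program 22/33 = 66.7%, the CBT program 328/554 = 59.2% → the job-training program
Overall: the job-training program 592/1268 = 46.7%, the CBT program 540/1045 = 51.7% → the CBT program
The job-training program wins each risk group but the CBT program wins overall — the comparison reverses. The job-training program's participants skew toward high-risk, which has a lower base rate.

No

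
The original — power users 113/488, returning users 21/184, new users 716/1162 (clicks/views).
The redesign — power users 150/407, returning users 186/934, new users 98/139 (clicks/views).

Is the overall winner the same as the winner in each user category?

No

Power users: the original 113/488 = 23.2%, the redesign 150/407 = 36.9% → the redesign
Returning users: the original 21/184 = 11.4%, the redesign 186/934 = 19.9% → the redesign
New users: the original 716/1162 = 61.6%, the redesign 98/139 = 70.5% → the redesign
Overall: the original 850/1834 = 46.3%, the redesign 434/1480 = 29.3% → the original
The redesign wins each user group but the original wins overall — the comparison reverses. The redesign's views skew toward returning users, which has a lower base rate.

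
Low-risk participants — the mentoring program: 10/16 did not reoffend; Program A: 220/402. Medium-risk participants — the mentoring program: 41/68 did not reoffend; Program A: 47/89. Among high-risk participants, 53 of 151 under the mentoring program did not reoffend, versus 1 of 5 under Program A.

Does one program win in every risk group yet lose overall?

Yes

Low-risk: the mentoring program 10/16 = 62.5%, Program A 220/402 = 54.7% → the mentoring program
Medium-risk: the mentoring program 41/68 = 60.3%, Program A 47/89 = 52.8% → the mentoring program
High-risk: the mentoring program 53/151 = 35.1%, Program A 1/5 = 20.0% → the mentoring program
Overall: the mentoring program 104/235 = 44.3%, Program A 268/496 = 54.0% → Program A
The mentoring program wins each risk group but Program A wins overall — the comparison reverses. The mentoring program's participants skew toward high-risk, which has a lower base rate.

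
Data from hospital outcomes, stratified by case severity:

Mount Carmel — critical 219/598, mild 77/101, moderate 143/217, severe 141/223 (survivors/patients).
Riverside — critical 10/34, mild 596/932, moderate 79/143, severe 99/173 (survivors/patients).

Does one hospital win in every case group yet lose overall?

Critical: Mount Carmel 219/598 = 36.6%, Riverside 10/34 = 29.4% → Mount Carmel
Mild: Mount Carmel 77/101 = 76.2%, Riverside 596/932 = 63.9% → Mount Carmel
Moderate: Mount Carmel 143/217 = 65.9%, Riverside 79/143 = 55.2% → Mount Carmel
Severe: Mount Carmel 141/223 = 63.2%, Riverside 99/173 = 57.2% → Mount Carmel
Overall: Mount Carmel 580/1139 = 50.9%, Riverside 784/1282 = 61.2% → Riverside
Mount Carmel wins each case group but Riverside wins overall — the comparison reverses. Mount Carmel's patients skew toward critical, which has a lower base rate.

Yes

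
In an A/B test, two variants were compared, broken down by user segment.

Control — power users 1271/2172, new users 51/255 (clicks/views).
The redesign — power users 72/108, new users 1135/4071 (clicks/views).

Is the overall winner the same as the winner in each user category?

Power users: Control 1271/2172 = 58.5%, the redesign 72/108 = 66.7% → the redesign
New users: Control 51/255 = 20.0%, the redesign 1135/4071 = 27.9% → the redesign
Overall: Control 1322/2427 = 54.5%, the redesign 1207/4179 = 28.9% → Control
The redesign wins each user group but Control wins overall — the comparison reverses. The redesign's views skew toward new users, which has a lower base rate.

No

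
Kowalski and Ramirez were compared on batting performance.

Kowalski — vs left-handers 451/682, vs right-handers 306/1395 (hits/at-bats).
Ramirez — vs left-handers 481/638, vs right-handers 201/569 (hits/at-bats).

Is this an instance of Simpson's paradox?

Vs left-handers: Kowalski 451/682 = 66.1%, Ramirez 481/638 = 75.4% → Ramirez
Vs right-handers: Kowalski 306/1395 = 21.9%, Ramirez 201/569 = 35.3% → Ramirez
Overall: Kowalski 757/2077 = 36.4%, Ramirez 682/1207 = 56.5% → Ramirez
Ramirez wins overall and in every pitcher group — no reversal.

No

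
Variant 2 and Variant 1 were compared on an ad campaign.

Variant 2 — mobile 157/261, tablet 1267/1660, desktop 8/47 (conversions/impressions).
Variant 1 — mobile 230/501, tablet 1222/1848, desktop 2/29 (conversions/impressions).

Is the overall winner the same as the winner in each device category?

Yes

Mobile: Variant 2 157/261 = 60.2%, Variant 1 230/501 = 45.9% → Variant 2
Tablet: Variant 2 1267/1660 = 76.3%, Variant 1 1222/1848 = 66.1% → Variant 2
Desktop: Variant 2 8/47 = 17.0%, Variant 1 2/29 = 6.9% → Variant 2
Overall: Variant 2 1432/1968 = 72.8%, Variant 1 1454/2378 = 61.1% → Variant 2
Variant 2 wins overall and in every device group — no reversal.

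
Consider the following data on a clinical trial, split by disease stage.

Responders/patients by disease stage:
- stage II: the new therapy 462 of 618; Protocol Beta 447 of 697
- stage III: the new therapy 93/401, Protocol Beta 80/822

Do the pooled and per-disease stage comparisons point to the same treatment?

Yes

Stage II: the new therapy 462/618 = 74.8%, Protocol Beta 447/697 = 64.1% → the new therapy
Stage III: the new therapy 93/401 = 23.2%, Protocol Beta 80/822 = 9.7% → the new therapy
Overall: the new therapy 555/1019 = 54.5%, Protocol Beta 527/1519 = 34.7% → the new therapy
The new therapy wins overall and in every disease group — no reversal.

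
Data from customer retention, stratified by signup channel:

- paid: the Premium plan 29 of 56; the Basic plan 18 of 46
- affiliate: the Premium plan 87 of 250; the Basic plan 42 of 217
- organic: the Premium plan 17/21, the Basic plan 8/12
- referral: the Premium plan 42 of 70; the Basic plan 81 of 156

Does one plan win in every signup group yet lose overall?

No

Paid: the Premium plan 29/56 = 51.8%, the Basic plan 18/46 = 39.1% → the Premium plan
Affiliate: the Premium plan 87/250 = 34.8%, the Basic plan 42/217 = 19.4% → the Premium plan
Organic: the Premium plan 17/21 = 81.0%, the Basic plan 8/12 = 66.7% → the Premium plan
Referral: the Premium plan 42/70 = 60.0%, the Basic plan 81/156 = 51.9% → the Premium plan
Overall: the Premium plan 175/397 = 44.1%, the Basic plan 149/431 = 34.6% → the Premium plan
The Premium plan wins overall and in every signup group — no reversal.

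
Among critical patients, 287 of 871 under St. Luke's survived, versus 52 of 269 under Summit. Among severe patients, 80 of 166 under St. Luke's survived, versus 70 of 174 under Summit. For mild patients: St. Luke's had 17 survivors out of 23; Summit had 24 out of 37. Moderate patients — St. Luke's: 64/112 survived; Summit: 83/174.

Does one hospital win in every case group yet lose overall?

No

Critical: St. Luke's 287/871 = 33.0%, Summit 52/269 = 19.3% → St. Luke's
Severe: St. Luke's 80/166 = 48.2%, Summit 70/174 = 40.2% → St. Luke's
Mild: St. Luke's 17/23 = 73.9%, Summit 24/37 = 64.9% → St. Luke's
Moderate: St. Luke's 64/112 = 57.1%, Summit 83/174 = 47.7% → St. Luke's
Overall: St. Luke's 448/1172 = 38.2%, Summit 229/654 = 35.0% → St. Luke's
St. Luke's wins overall and in every case group — no reversal.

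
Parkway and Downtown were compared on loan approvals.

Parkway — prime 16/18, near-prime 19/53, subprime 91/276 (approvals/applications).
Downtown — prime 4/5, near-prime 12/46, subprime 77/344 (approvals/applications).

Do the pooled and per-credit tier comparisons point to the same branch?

Prime: Parkway 16/18 = 88.9%, Downtown 4/5 = 80.0% → Parkway
Near-prime: Parkway 19/53 = 35.8%, Downtown 12/46 = 26.1% → Parkway
Subprime: Parkway 91/276 = 33.0%, Downtown 77/344 = 22.4% → Parkway
Overall: Parkway 126/347 = 36.3%, Downtown 93/395 = 23.5% → Parkway
Parkway wins overall and in every credit group — no reversal.

Yes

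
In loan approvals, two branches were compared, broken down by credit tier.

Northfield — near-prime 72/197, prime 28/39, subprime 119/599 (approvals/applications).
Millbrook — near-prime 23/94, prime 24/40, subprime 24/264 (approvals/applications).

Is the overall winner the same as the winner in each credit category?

Yes

Near-prime: Northfield 72/197 = 36.5%, Millbrook 23/94 = 24.5% → Northfield
Prime: Northfield 28/39 = 71.8%, Millbrook 24/40 = 60.0% → Northfield
Subprime: Northfield 119/599 = 19.9%, Millbrook 24/264 = 9.1% → Northfield
Overall: Northfield 219/835 = 26.2%, Millbrook 71/398 = 17.8% → Northfield
Northfield wins overall and in every credit group — no reversal.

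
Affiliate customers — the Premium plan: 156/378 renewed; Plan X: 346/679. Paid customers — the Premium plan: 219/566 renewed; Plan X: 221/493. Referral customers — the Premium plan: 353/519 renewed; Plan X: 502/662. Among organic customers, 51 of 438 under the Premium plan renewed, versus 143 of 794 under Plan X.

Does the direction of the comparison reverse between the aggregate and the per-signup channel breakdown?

No

Affiliate: the Premium plan 156/378 = 41.3%, Plan X 346/679 = 51.0% → Plan X
Paid: the Premium plan 219/566 = 38.7%, Plan X 221/493 = 44.8% → Plan X
Referral: the Premium plan 353/519 = 68.0%, Plan X 502/662 = 75.8% → Plan X
Organic: the Premium plan 51/438 = 11.6%, Plan X 143/794 = 18.0% → Plan X
Overall: the Premium plan 779/1901 = 41.0%, Plan X 1212/2628 = 46.1% → Plan X
Plan X wins overall and in every signup group — no reversal.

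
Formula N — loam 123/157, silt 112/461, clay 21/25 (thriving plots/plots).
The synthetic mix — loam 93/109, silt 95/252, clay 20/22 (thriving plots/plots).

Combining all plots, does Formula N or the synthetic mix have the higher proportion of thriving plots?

the synthetic mix

Loam: Formula N 123/157 = 78.3%, the synthetic mix 93/109 = 85.3% → the synthetic mix
Silt: Formula N 112/461 = 24.3%, the synthetic mix 95/252 = 37.7% → the synthetic mix
Clay: Formula N 21/25 = 84.0%, the synthetic mix 20/22 = 90.9% → the synthetic mix
Overall: Formula N 256/643 = 39.8%, the synthetic mix 208/383 = 54.3% → the synthetic mix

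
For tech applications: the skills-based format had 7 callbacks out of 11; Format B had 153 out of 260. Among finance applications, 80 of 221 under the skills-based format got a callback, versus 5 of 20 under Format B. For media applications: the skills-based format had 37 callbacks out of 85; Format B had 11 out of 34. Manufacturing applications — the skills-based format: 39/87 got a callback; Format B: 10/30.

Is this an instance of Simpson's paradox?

Tech: the skills-based format 7/11 = 63.6%, Format B 153/260 = 58.8% → the skills-based format
Finance: the skills-based format 80/221 = 36.2%, Format B 5/20 = 25.0% → the skills-based format
Media: the skills-based format 37/85 = 43.5%, Format B 11/34 = 32.4% → the skills-based format
Manufacturing: the skills-based format 39/87 = 44.8%, Format B 10/30 = 33.3% → the skills-based format
Overall: the skills-based format 163/404 = 40.3%, Format B 179/344 = 52.0% → Format B
The skills-based format wins each industry group but Format B wins overall — the comparison reverses. The skills-based format's applications skew toward finance, which has a lower base rate.

Yes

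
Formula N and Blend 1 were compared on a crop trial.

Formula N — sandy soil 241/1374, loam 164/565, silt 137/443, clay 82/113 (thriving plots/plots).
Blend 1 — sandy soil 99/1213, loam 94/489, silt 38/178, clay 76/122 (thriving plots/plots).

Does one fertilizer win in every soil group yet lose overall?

No

Sandy soil: Formula N 241/1374 = 17.5%, Blend 1 99/1213 = 8.2% → Formula N
Loam: Formula N 164/565 = 29.0%, Blend 1 94/489 = 19.2% → Formula N
Silt: Formula N 137/443 = 30.9%, Blend 1 38/178 = 21.3% → Formula N
Clay: Formula N 82/113 = 72.6%, Blend 1 76/122 = 62.3% → Formula N
Overall: Formula N 624/2495 = 25.0%, Blend 1 307/2002 = 15.3% → Formula N
Formula N wins overall and in every soil group — no reversal.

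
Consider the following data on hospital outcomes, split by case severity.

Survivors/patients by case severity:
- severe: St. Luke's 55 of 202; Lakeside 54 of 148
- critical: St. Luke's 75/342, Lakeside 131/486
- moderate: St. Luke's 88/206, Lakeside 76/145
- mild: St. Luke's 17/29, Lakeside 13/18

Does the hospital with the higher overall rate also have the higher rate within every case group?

Severe: St. Luke's 55/202 = 27.2%, Lakeside 54/148 = 36.5% → Lakeside
Critical: St. Luke's 75/342 = 21.9%, Lakeside 131/486 = 27.0% → Lakeside
Moderate: St. Luke's 88/206 = 42.7%, Lakeside 76/145 = 52.4% → Lakeside
Mild: St. Luke's 17/29 = 58.6%, Lakeside 13/18 = 72.2% → Lakeside
Overall: St. Luke's 235/779 = 30.2%, Lakeside 274/797 = 34.4% → Lakeside
Lakeside wins overall and in every case group — no reversal.

Yes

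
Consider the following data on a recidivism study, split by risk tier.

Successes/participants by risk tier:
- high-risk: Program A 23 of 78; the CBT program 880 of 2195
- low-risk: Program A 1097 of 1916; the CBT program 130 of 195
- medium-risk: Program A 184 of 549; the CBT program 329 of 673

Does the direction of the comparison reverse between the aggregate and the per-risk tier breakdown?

Yes

High-risk: Program A 23/78 = 29.5%, the CBT program 880/2195 = 40.1% → the CBT program
Low-risk: Program A 1097/1916 = 57.3%, the CBT program 130/195 = 66.7% → the CBT program
Medium-risk: Program A 184/549 = 33.5%, the CBT program 329/673 = 48.9% → the CBT program
Overall: Program A 1304/2543 = 51.3%, the CBT program 1339/3063 = 43.7% → Program A
The CBT program wins each risk group but Program A wins overall — the comparison reverses. The CBT program's participants skew toward high-risk, which has a lower base rate.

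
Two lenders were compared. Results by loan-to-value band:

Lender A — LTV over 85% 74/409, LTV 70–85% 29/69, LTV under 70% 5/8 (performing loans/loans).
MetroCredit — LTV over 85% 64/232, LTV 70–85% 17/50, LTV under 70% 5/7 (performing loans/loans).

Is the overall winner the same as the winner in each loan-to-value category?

No

LTV over 85%: Lender A 74/409 = 18.1%, MetroCredit 64/232 = 27.6% → MetroCredit
LTV 70–85%: Lender A 29/69 = 42.0%, MetroCredit 17/50 = 34.0% → Lender A
LTV under 70%: Lender A 5/8 = 62.5%, MetroCredit 5/7 = 71.4% → MetroCredit
Overall: Lender A 108/486 = 22.2%, MetroCredit 86/289 = 29.8% → MetroCredit
Neither sweeps: Lender A wins 1 of 3 groups, MetroCredit wins 2. MetroCredit wins overall but not every group — no Simpson reversal.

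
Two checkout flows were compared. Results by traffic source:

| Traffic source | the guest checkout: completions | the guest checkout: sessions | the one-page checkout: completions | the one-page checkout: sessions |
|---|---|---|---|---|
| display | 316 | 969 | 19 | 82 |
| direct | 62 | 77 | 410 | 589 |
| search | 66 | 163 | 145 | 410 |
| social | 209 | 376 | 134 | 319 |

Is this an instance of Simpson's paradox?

Yes

Display: the guest checkout 316/969 = 32.6%, the one-page checkout 19/82 = 23.2% → the guest checkout
Direct: the guest checkout 62/77 = 80.5%, the one-page checkout 410/589 = 69.6% → the guest checkout
Search: the guest checkout 66/163 = 40.5%, the one-page checkout 145/410 = 35.4% → the guest checkout
Social: the guest checkout 209/376 = 55.6%, the one-page checkout 134/319 = 42.0% → the guest checkout
Overall: the guest checkout 653/1585 = 41.2%, the one-page checkout 708/1400 = 50.6% → the one-page checkout
The guest checkout wins each traffic group but the one-page checkout wins overall — the comparison reverses. The guest checkout's sessions skew toward display, which has a lower base rate.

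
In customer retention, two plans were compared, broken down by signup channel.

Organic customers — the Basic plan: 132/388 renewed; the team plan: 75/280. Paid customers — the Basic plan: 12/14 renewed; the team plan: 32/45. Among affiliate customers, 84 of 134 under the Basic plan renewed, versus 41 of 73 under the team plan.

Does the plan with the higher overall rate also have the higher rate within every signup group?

Organic: the Basic plan 132/388 = 34.0%, the team plan 75/280 = 26.8% → the Basic plan
Paid: the Basic plan 12/14 = 85.7%, the team plan 32/45 = 71.1% → the Basic plan
Affiliate: the Basic plan 84/134 = 62.7%, the team plan 41/73 = 56.2% → the Basic plan
Overall: the Basic plan 228/536 = 42.5%, the team plan 148/398 = 37.2% → the Basic plan
The Basic plan wins overall and in every signup group — no reversal.

Yes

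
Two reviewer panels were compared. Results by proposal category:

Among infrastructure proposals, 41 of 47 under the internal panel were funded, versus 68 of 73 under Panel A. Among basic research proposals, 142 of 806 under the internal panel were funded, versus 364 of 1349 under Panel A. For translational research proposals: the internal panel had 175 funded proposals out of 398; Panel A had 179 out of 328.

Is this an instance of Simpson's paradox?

No

Infrastructure: the internal panel 41/47 = 87.2%, Panel A 68/73 = 93.2% → Panel A
Basic research: the internal panel 142/806 = 17.6%, Panel A 364/1349 = 27.0% → Panel A
Translational research: the internal panel 175/398 = 44.0%, Panel A 179/328 = 54.6% → Panel A
Overall: the internal panel 358/1251 = 28.6%, Panel A 611/1750 = 34.9% → Panel A
Panel A wins overall and in every proposal group — no reversal.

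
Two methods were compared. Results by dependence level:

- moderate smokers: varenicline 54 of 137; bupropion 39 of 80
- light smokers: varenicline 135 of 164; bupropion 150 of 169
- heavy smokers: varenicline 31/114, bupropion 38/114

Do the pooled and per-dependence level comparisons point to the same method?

Yes

Moderate smokers: varenicline 54/137 = 39.4%, bupropion 39/80 = 48.8% → bupropion
Light smokers: varenicline 135/164 = 82.3%, bupropion 150/169 = 88.8% → bupropion
Heavy smokers: varenicline 31/114 = 27.2%, bupropion 38/114 = 33.3% → bupropion
Overall: varenicline 220/415 = 53.0%, bupropion 227/363 = 62.5% → bupropion
Bupropion wins overall and in every dependence group — no reversal.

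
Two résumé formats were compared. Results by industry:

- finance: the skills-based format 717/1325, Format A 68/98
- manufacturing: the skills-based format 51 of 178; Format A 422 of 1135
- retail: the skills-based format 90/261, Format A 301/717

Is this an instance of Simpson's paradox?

Yes

Finance: the skills-based format 717/1325 = 54.1%, Format A 68/98 = 69.4% → Format A
Manufacturing: the skills-based format 51/178 = 28.7%, Format A 422/1135 = 37.2% → Format A
Retail: the skills-based format 90/261 = 34.5%, Format A 301/717 = 42.0% → Format A
Overall: the skills-based format 858/1764 = 48.6%, Format A 791/1950 = 40.6% → the skills-based format
Format A wins each industry group but the skills-based format wins overall — the comparison reverses. Format A's applications skew toward manufacturing, which has a lower base rate.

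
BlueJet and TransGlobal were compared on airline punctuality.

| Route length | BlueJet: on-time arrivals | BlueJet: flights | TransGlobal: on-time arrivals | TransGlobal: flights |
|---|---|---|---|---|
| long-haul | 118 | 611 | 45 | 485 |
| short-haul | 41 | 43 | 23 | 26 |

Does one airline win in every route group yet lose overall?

Long-haul: BlueJet 118/611 = 19.3%, TransGlobal 45/485 = 9.3% → BlueJet
Short-haul: BlueJet 41/43 = 95.3%, TransGlobal 23/26 = 88.5% → BlueJet
Overall: BlueJet 159/654 = 24.3%, TransGlobal 68/511 = 13.3% → BlueJet
BlueJet wins overall and in every route group — no reversal.

No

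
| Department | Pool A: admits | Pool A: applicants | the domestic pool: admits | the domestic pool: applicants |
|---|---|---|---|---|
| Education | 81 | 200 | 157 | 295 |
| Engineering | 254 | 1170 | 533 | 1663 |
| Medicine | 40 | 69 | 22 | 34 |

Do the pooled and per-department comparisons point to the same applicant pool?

Education: Pool A 81/200 = 40.5%, the domestic pool 157/295 = 53.2% → the domestic pool
Engineering: Pool A 254/1170 = 21.7%, the domestic pool 533/1663 = 32.1% → the domestic pool
Medicine: Pool A 40/69 = 58.0%, the domestic pool 22/34 = 64.7% → the domestic pool
Overall: Pool A 375/1439 = 26.1%, the domestic pool 712/1992 = 35.7% → the domestic pool
The domestic pool wins overall and in every department group — no reversal.

Yes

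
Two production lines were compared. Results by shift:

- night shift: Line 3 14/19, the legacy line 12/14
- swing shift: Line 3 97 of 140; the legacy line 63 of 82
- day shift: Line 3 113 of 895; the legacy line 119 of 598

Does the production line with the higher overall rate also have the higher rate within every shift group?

Night shift: Line 3 14/19 = 73.7%, the legacy line 12/14 = 85.7% → the legacy line
Swing shift: Line 3 97/140 = 69.3%, the legacy line 63/82 = 76.8% → the legacy line
Day shift: Line 3 113/895 = 12.6%, the legacy line 119/598 = 19.9% → the legacy line
Overall: Line 3 224/1054 = 21.3%, the legacy line 194/694 = 28.0% → the legacy line
The legacy line wins overall and in every shift group — no reversal.

Yes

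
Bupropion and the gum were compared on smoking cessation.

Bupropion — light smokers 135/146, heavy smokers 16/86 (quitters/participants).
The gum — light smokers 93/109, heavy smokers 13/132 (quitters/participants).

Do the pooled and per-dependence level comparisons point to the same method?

Light smokers: bupropion 135/146 = 92.5%, the gum 93/109 = 85.3% → bupropion
Heavy smokers: bupropion 16/86 = 18.6%, the gum 13/132 = 9.8% → bupropion
Overall: bupropion 151/232 = 65.1%, the gum 106/241 = 44.0% → bupropion
Bupropion wins overall and in every dependence group — no reversal.

Yes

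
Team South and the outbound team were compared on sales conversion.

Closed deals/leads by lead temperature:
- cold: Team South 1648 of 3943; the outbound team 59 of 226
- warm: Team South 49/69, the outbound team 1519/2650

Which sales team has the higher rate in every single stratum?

Team South

Cold: Team South 1648/3943 = 41.8%, the outbound team 59/226 = 26.1% → Team South
Warm: Team South 49/69 = 71.0%, the outbound team 1519/2650 = 57.3% → Team South
Team South has the higher rate in both groups.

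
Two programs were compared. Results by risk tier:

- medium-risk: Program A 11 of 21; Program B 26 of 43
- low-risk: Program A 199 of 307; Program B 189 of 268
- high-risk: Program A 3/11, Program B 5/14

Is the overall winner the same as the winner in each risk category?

Yes

Medium-risk: Program A 11/21 = 52.4%, Program B 26/43 = 60.5% → Program B
Low-risk: Program A 199/307 = 64.8%, Program B 189/268 = 70.5% → Program B
High-risk: Program A 3/11 = 27.3%, Program B 5/14 = 35.7% → Program B
Overall: Program A 213/339 = 62.8%, Program B 220/325 = 67.7% → Program B
Program B wins overall and in every risk group — no reversal.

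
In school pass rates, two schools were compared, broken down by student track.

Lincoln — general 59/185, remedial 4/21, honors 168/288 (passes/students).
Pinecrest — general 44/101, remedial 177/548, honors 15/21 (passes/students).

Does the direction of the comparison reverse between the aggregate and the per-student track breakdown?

General: Lincoln 59/185 = 31.9%, Pinecrest 44/101 = 43.6% → Pinecrest
Remedial: Lincoln 4/21 = 19.0%, Pinecrest 177/548 = 32.3% → Pinecrest
Honors: Lincoln 168/288 = 58.3%, Pinecrest 15/21 = 71.4% → Pinecrest
Overall: Lincoln 231/494 = 46.8%, Pinecrest 236/670 = 35.2% → Lincoln
Pinecrest wins each student group but Lincoln wins overall — the comparison reverses. Pinecrest's students skew toward remedial, which has a lower base rate.

Yes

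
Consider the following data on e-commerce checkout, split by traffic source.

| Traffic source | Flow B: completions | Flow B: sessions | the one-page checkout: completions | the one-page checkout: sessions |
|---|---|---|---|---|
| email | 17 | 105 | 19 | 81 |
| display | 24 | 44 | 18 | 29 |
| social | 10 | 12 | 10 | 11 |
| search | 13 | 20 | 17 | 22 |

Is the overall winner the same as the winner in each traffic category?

Email: Flow B 17/105 = 16.2%, the one-page checkout 19/81 = 23.5% → the one-page checkout
Display: Flow B 24/44 = 54.5%, the one-page checkout 18/29 = 62.1% → the one-page checkout
Social: Flow B 10/12 = 83.3%, the one-page checkout 10/11 = 90.9% → the one-page checkout
Search: Flow B 13/20 = 65.0%, the one-page checkout 17/22 = 77.3% → the one-page checkout
Overall: Flow B 64/181 = 35.4%, the one-page checkout 64/143 = 44.8% → the one-page checkout
The one-page checkout wins overall and in every traffic group — no reversal.

Yes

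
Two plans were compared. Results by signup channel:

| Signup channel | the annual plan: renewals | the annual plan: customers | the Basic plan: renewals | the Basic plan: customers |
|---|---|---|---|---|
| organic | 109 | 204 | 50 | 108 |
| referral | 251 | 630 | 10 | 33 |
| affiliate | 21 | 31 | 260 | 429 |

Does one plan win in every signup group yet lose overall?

Organic: the annual plan 109/204 = 53.4%, the Basic plan 50/108 = 46.3% → the annual plan
Referral: the annual plan 251/630 = 39.8%, the Basic plan 10/33 = 30.3% → the annual plan
Affiliate: the annual plan 21/31 = 67.7%, the Basic plan 260/429 = 60.6% → the annual plan
Overall: the annual plan 381/865 = 44.0%, the Basic plan 320/570 = 56.1% → the Basic plan
The annual plan wins each signup group but the Basic plan wins overall — the comparison reverses. The annual plan's customers skew toward referral, which has a lower base rate.

Yes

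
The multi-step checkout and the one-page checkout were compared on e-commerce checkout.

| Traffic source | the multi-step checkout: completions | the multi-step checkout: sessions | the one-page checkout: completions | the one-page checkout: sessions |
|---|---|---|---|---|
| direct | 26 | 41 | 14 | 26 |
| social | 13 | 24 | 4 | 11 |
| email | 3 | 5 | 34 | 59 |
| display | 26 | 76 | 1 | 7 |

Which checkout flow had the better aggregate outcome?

Direct: the multi-step checkout 26/41 = 63.4%, the one-page checkout 14/26 = 53.8% → the multi-step checkout
Social: the multi-step checkout 13/24 = 54.2%, the one-page checkout 4/11 = 36.4% → the multi-step checkout
Email: the multi-step checkout 3/5 = 60.0%, the one-page checkout 34/59 = 57.6% → the multi-step checkout
Display: the multi-step checkout 26/76 = 34.2%, the one-page checkout 1/7 = 14.3% → the multi-step checkout
Overall: the multi-step checkout 68/146 = 46.6%, the one-page checkout 53/103 = 51.5% → the one-page checkout
(The multi-step checkout wins every traffic group but the one-page checkout wins overall — the multi-step checkout's sessions skew toward the low-rate display group.)

the one-page checkout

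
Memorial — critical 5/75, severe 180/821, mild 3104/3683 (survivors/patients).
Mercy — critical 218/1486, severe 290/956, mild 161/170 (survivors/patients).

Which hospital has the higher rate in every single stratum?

Critical: Memorial 5/75 = 6.7%, Mercy 218/1486 = 14.7% → Mercy
Severe: Memorial 180/821 = 21.9%, Mercy 290/956 = 30.3% → Mercy
Mild: Memorial 3104/3683 = 84.3%, Mercy 161/170 = 94.7% → Mercy
Mercy has the higher rate in all 3 groups.

Mercy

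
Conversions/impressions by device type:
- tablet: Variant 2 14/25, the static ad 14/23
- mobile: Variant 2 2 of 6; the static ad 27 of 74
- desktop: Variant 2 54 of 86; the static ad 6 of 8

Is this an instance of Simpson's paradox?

Yes

Tablet: Variant 2 14/25 = 56.0%, the static ad 14/23 = 60.9% → the static ad
Mobile: Variant 2 2/6 = 33.3%, the static ad 27/74 = 36.5% → the static ad
Desktop: Variant 2 54/86 = 62.8%, the static ad 6/8 = 75.0% → the static ad
Overall: Variant 2 70/117 = 59.8%, the static ad 47/105 = 44.8% → Variant 2
The static ad wins each device group but Variant 2 wins overall — the comparison reverses. The static ad's impressions skew toward mobile, which has a lower base rate.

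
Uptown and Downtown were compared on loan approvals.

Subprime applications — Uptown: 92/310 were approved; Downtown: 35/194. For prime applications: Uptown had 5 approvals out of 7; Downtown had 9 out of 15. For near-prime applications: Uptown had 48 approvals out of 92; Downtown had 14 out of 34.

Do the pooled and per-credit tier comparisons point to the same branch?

Yes

Subprime: Uptown 92/310 = 29.7%, Downtown 35/194 = 18.0% → Uptown
Prime: Uptown 5/7 = 71.4%, Downtown 9/15 = 60.0% → Uptown
Near-prime: Uptown 48/92 = 52.2%, Downtown 14/34 = 41.2% → Uptown
Overall: Uptown 145/409 = 35.5%, Downtown 58/243 = 23.9% → Uptown
Uptown wins overall and in every credit group — no reversal.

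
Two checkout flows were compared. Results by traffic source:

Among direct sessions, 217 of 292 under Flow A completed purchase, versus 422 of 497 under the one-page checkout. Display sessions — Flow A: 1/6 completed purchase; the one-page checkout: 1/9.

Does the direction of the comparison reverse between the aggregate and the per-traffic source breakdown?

Direct: Flow A 217/292 = 74.3%, the one-page checkout 422/497 = 84.9% → the one-page checkout
Display: Flow A 1/6 = 16.7%, the one-page checkout 1/9 = 11.1% → Flow A
Overall: Flow A 218/298 = 73.2%, the one-page checkout 423/506 = 83.6% → the one-page checkout
Neither sweeps: Flow A wins 1 of 2 groups, the one-page checkout wins 1. The one-page checkout wins overall but not every group — no Simpson reversal.

No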